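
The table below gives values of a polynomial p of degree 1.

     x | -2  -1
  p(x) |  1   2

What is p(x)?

Using the Lagrange interpolation formula with nodes -2, -1:
  L_0(x) = (x + 1) / -1
  L_1(x) = (x + 2) / 1
Then p(x) = 1·L_0(x) + 2·L_1(x).
Expanding and collecting terms gives p(x) = x + 3.
Check: p(-1) = 2. ✓

p(x) = x + 3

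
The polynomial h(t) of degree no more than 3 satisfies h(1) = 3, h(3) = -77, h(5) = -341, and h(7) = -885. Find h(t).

h(t) = -2t^3 - 5t^2 + 6t + 4

Write h(t) = at^3 + bt^2 + ct + d. Substituting each data point gives a linear system:
  a + b + c + d = 3
  27a + 9b + 3c + d = -77
  125a + 25b + 5c + d = -341
  343a + 49b + 7c + d = -885
Solving the system yields a = -2, b = -5, c = 6, d = 4.
So h(t) = -2t^3 - 5t^2 + 6t + 4.
Check: h(3) = -77. ✓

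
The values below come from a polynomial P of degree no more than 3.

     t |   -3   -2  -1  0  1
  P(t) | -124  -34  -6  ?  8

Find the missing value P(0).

-4

On equispaced nodes a degree-3 polynomial has vanishing fourth forward difference, so
  P(-3) - 4·P(-2) + 6·P(-1) - 4·P(0) + P(1) = 0.
Substituting the known values and solving for P(0):
  -4·P(0) = 16
  P(0) = -4.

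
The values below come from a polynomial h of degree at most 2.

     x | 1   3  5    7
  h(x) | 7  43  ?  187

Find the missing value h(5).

The 3 known points determine the degree-2 polynomial uniquely.
Write h(x) = ax^2 + bx + c. Substituting each data point gives a linear system:
  a + b + c = 7
  9a + 3b + c = 43
  49a + 7b + c = 187
Solving the system yields a = 3, b = 6, c = -2.
So h(x) = 3x^2 + 6x - 2.
Then h(5) = 103.

103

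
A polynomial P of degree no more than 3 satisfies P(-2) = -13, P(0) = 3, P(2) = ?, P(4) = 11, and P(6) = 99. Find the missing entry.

-5

On equispaced nodes a degree-3 polynomial has vanishing fourth forward difference, so
  P(-2) - 4·P(0) + 6·P(2) - 4·P(4) + P(6) = 0.
Substituting the known values and solving for P(2):
  6·P(2) = -30
  P(2) = -5.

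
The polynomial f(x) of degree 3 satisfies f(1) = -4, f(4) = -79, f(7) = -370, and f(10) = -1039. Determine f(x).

Write f(x) = ax^3 + bx^2 + cx + d. Substituting each data point gives a linear system:
  a + b + c + d = -4
  64a + 16b + 4c + d = -79
  343a + 49b + 7c + d = -370
  1000a + 100b + 10c + d = -1039
Solving the system yields a = -1, b = 0, c = -4, d = 1.
So f(x) = -x^3 - 4x + 1.
Check: f(1) = -4. ✓

f(x) = -x^3 - 4x + 1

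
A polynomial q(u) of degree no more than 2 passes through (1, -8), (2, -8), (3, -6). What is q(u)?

q(u) = u^2 - 3u - 6

Write q(u) = au^2 + bu + c. Substituting each data point gives a linear system:
  a + b + c = -8
  4a + 2b + c = -8
  9a + 3b + c = -6
Solving the system yields a = 1, b = -3, c = -6.
So q(u) = u^2 - 3u - 6.
Check: q(2) = -8. ✓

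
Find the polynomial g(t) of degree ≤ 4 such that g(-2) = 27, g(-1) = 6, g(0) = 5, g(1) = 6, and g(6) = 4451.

Using the Lagrange interpolation formula with nodes -2, -1, 0, 1, 6:
  L_0(t) = (t + 1)t(t - 1)(t - 6) / 48
  L_1(t) = (t + 2)t(t - 1)(t - 6) / -14
  L_2(t) = (t + 2)(t + 1)(t - 1)(t - 6) / 12
  L_3(t) = (t + 2)(t + 1)t(t - 6) / -30
  L_4(t) = (t + 2)(t + 1)t(t - 1) / 1680
Then g(t) = 27·L_0(t) + 6·L_1(t) + 5·L_2(t) + 6·L_3(t) + 4451·L_4(t).
Expanding and collecting terms gives g(t) = 3t⁴ + 3t³ - 2t² - 3t + 5.
Check: g(-1) = 6. ✓

g(t) = 3t^4 + 3t^3 - 2t^2 - 3t + 5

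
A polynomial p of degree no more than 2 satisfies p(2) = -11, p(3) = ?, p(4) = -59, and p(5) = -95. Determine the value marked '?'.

The 3 known points determine the degree-2 polynomial uniquely.
Write p(u) = au^2 + bu + c. Substituting each data point gives a linear system:
  4a + 2b + c = -11
  16a + 4b + c = -59
  25a + 5b + c = -95
Solving the system yields a = -4, b = 0, c = 5.
So p(u) = -4u^2 + 5.
Then p(3) = -31.

-31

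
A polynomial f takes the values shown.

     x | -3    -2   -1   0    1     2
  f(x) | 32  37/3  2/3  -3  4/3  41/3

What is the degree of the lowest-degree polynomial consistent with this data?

Forward differences of the values at x = -3, -2, -1, 0, 1, 2:
  f  : 32  37/3  2/3  -3  4/3  41/3
  Δ  : -59/3  -35/3  -11/3  13/3  37/3
  Δ^2: 8  8  8  8
  Δ^3: 0  0  0
  Δ^4: 0  0
  Δ^5: 0
The second differences are constant (8) and nonzero, while all higher differences vanish, so the minimal degree is 2.

2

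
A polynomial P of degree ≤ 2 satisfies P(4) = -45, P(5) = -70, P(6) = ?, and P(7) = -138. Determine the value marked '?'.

-101

On equispaced nodes a degree-2 polynomial has vanishing third forward difference, so
  - P(4) + 3·P(5) - 3·P(6) + P(7) = 0.
Substituting the known values and solving for P(6):
  -3·P(6) = 303
  P(6) = -101.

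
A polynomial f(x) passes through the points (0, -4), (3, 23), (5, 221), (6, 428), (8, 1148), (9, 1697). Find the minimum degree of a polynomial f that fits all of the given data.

Divided differences on the nodes 0, 3, 5, 6, 8, 9:
  order 0: -4  23  221  428  1148  1697
  order 1: 9  99  207  360  549
  order 2: 18  36  51  63
  order 3: 3  3  3
  order 4: 0  0
  order 5: 0
The order-3 divided differences are all 3 (nonzero) and every higher order vanishes, so the data lies on a polynomial of degree exactly 3.

3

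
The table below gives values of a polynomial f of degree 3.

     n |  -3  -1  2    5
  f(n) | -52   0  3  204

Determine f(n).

Using the Lagrange interpolation formula with nodes -3, -1, 2, 5:
  L_0(n) = (n + 1)(n - 2)(n - 5) / -80
  L_1(n) = (n + 3)(n - 2)(n - 5) / 36
  L_2(n) = (n + 3)(n + 1)(n - 5) / -45
  L_3(n) = (n + 3)(n + 1)(n - 2) / 144
Then f(n) = -52·L_0(n) + 0·L_1(n) + 3·L_2(n) + 204·L_3(n).
Expanding and collecting terms gives f(n) = 2n³ - n² - 4n - 1.
Check: f(5) = 204. ✓

f(n) = 2n^3 - n^2 - 4n - 1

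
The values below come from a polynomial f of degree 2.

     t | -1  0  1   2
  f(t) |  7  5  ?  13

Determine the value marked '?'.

7

The 3 known points determine the degree-2 polynomial uniquely.
Write f(t) = at^2 + bt + c. Substituting each data point gives a linear system:
  a - b + c = 7
  c = 5
  4a + 2b + c = 13
Solving the system yields a = 2, b = 0, c = 5.
So f(t) = 2t² + 5.
Then f(1) = 7.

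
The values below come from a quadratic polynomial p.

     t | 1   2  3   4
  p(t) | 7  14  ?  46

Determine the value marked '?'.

27

On equispaced nodes a degree-2 polynomial has vanishing third forward difference, so
  - p(1) + 3·p(2) - 3·p(3) + p(4) = 0.
Substituting the known values and solving for p(3):
  -3·p(3) = -81
  p(3) = 27.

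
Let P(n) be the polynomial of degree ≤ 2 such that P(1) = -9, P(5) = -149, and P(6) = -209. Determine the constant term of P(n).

Write P(n) = an^2 + bn + c. Substituting each data point gives a linear system:
  a + b + c = -9
  25a + 5b + c = -149
  36a + 6b + c = -209
Solving the system yields a = -5, b = -5, c = 1.
So P(n) = -5n² - 5n + 1.
The constant term is 1.

1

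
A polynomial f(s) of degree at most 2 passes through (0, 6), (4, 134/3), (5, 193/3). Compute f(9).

183

Write f(s) = as^2 + bs + c. Substituting each data point gives a linear system:
  c = 6
  16a + 4b + c = 134/3
  25a + 5b + c = 193/3
Solving the system yields a = 2, b = 5/3, c = 6.
So f(s) = 2s^2 + (5/3)s + 6.
Then f(9) = 183.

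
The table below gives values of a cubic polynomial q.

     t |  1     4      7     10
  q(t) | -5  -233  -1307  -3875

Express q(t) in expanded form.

Using the Lagrange interpolation formula with nodes 1, 4, 7, 10:
  L_0(t) = (t - 4)(t - 7)(t - 10) / -162
  L_1(t) = (t - 1)(t - 7)(t - 10) / 54
  L_2(t) = (t - 1)(t - 4)(t - 10) / -54
  L_3(t) = (t - 1)(t - 4)(t - 7) / 162
Then q(t) = -5·L_0(t) - 233·L_1(t) - 1307·L_2(t) - 3875·L_3(t).
Expanding and collecting terms gives q(t) = -4t^3 + t^2 + 3t - 5.
Check: q(1) = -5. ✓

q(t) = -4t^3 + t^2 + 3t - 5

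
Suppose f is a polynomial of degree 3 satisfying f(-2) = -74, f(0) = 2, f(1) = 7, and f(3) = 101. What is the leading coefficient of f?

Write f(u) = au^3 + bu^2 + cu + d. Substituting each data point gives a linear system:
  -8a + 4b - 2c + d = -74
  d = 2
  a + b + c + d = 7
  27a + 9b + 3c + d = 101
Solving the system yields a = 5, b = -6, c = 6, d = 2.
So f(u) = 5u^3 - 6u^2 + 6u + 2.
The leading coefficient is 5.

5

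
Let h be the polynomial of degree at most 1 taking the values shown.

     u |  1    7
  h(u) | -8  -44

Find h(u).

Using the Lagrange interpolation formula with nodes 1, 7:
  L_0(u) = (u - 7) / -6
  L_1(u) = (u - 1) / 6
Then h(u) = -8·L_0(u) - 44·L_1(u).
Expanding and collecting terms gives h(u) = -6u - 2.
Check: h(1) = -8. ✓

h(u) = -6u - 2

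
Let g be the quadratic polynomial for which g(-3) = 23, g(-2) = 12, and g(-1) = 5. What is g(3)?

Forward differences of the values at t = -3, -2, -1:
  g  : 23  12  5
  Δ  : -11  -7
  Δ^2: 4
The second differences are constant, confirming degree 2.
Interpolating (Newton forward form) and evaluating at t = 3 gives g(3) = 17.

17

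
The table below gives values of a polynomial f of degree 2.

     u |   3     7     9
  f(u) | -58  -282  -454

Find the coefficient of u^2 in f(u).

-5

Write f(u) = au^2 + bu + c. Substituting each data point gives a linear system:
  9a + 3b + c = -58
  49a + 7b + c = -282
  81a + 9b + c = -454
Solving the system yields a = -5, b = -6, c = 5.
So f(u) = -5u^2 - 6u + 5.
The leading coefficient is -5.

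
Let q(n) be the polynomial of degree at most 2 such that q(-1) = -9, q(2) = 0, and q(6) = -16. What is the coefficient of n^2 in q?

Write q(n) = an^2 + bn + c. Substituting each data point gives a linear system:
  a - b + c = -9
  4a + 2b + c = 0
  36a + 6b + c = -16
Solving the system yields a = -1, b = 4, c = -4.
So q(n) = -n^2 + 4n - 4.
The leading coefficient is -1.

-1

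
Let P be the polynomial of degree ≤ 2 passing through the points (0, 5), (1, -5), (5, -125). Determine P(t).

Using the Lagrange interpolation formula with nodes 0, 1, 5:
  L_0(t) = (t - 1)(t - 5) / 5
  L_1(t) = t(t - 5) / -4
  L_2(t) = t(t - 1) / 20
Then P(t) = 5·L_0(t) - 5·L_1(t) - 125·L_2(t).
Expanding and collecting terms gives P(t) = -4t^2 - 6t + 5.
Check: P(1) = -5. ✓

P(t) = -4t^2 - 6t + 5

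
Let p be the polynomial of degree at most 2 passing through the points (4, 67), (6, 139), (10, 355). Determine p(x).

Using the Lagrange interpolation formula with nodes 4, 6, 10:
  L_0(x) = (x - 6)(x - 10) / 12
  L_1(x) = (x - 4)(x - 10) / -8
  L_2(x) = (x - 4)(x - 6) / 24
Then p(x) = 67·L_0(x) + 139·L_1(x) + 355·L_2(x).
Expanding and collecting terms gives p(x) = 3x² + 6x - 5.
Check: p(4) = 67. ✓

p(x) = 3x^2 + 6x - 5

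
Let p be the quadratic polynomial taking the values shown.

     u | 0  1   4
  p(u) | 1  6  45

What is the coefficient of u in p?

Write p(u) = au^2 + bu + c. Substituting each data point gives a linear system:
  c = 1
  a + b + c = 6
  16a + 4b + c = 45
Solving the system yields a = 2, b = 3, c = 1.
So p(u) = 2u^2 + 3u + 1.
The coefficient of u is 3.

3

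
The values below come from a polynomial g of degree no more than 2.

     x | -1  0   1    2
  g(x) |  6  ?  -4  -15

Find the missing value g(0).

3

The 3 known points determine the degree-2 polynomial uniquely.
Write g(x) = ax^2 + bx + c. Substituting each data point gives a linear system:
  a - b + c = 6
  a + b + c = -4
  4a + 2b + c = -15
Solving the system yields a = -2, b = -5, c = 3.
So g(x) = -2x² - 5x + 3.
Then g(0) = 3.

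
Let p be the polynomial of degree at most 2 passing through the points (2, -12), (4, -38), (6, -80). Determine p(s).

Write p(s) = as^2 + bs + c. Substituting each data point gives a linear system:
  4a + 2b + c = -12
  16a + 4b + c = -38
  36a + 6b + c = -80
Solving the system yields a = -2, b = -1, c = -2.
So p(s) = -2s^2 - s - 2.
Check: p(6) = -80. ✓

p(s) = -2s^2 - s - 2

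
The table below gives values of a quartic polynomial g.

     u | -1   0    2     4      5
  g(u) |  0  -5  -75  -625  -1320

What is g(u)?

Write g(u) = au^4 + bu^3 + cu^2 + du + e. Substituting each data point gives a linear system:
  a - b + c - d + e = 0
  e = -5
  16a + 8b + 4c + 2d + e = -75
  256a + 64b + 16c + 4d + e = -625
  625a + 125b + 25c + 5d + e = -1320
Solving the system yields a = -1, b = -5, c = -2, d = -3, e = -5.
So g(u) = -u⁴ - 5u³ - 2u² - 3u - 5.
Check: g(4) = -625. ✓

g(u) = -u^4 - 5u^3 - 2u^2 - 3u - 5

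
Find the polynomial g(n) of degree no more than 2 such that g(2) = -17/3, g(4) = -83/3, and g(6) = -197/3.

g(n) = -2n^2 + n + 1/3

Write g(n) = an^2 + bn + c. Substituting each data point gives a linear system:
  4a + 2b + c = -17/3
  16a + 4b + c = -83/3
  36a + 6b + c = -197/3
Solving the system yields a = -2, b = 1, c = 1/3.
So g(n) = -2n^2 + n + 1/3.
Check: g(2) = -17/3. ✓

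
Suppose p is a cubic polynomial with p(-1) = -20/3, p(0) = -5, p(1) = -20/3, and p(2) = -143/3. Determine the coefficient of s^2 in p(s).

Write p(s) = as^3 + bs^2 + cs + d. Substituting each data point gives a linear system:
  -a + b - c + d = -20/3
  d = -5
  a + b + c + d = -20/3
  8a + 4b + 2c + d = -143/3
Solving the system yields a = -6, b = -5/3, c = 6, d = -5.
So p(s) = -6s^3 - (5/3)s^2 + 6s - 5.
The coefficient of s^2 is -5/3.

-5/3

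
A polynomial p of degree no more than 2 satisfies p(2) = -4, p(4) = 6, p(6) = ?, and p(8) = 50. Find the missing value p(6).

24

On equispaced nodes a degree-2 polynomial has vanishing third forward difference, so
  - p(2) + 3·p(4) - 3·p(6) + p(8) = 0.
Substituting the known values and solving for p(6):
  -3·p(6) = -72
  p(6) = 24.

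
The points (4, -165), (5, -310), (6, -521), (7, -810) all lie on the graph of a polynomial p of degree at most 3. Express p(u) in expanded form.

Write p(u) = au^3 + bu^2 + cu + d. Substituting each data point gives a linear system:
  64a + 16b + 4c + d = -165
  125a + 25b + 5c + d = -310
  216a + 36b + 6c + d = -521
  343a + 49b + 7c + d = -810
Solving the system yields a = -2, b = -3, c = 4, d = -5.
So p(u) = -2u^3 - 3u^2 + 4u - 5.
Check: p(6) = -521. ✓

p(u) = -2u^3 - 3u^2 + 4u - 5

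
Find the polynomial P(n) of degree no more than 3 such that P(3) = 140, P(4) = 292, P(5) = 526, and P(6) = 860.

P(n) = 3n^3 + 5n^2 + 6n - 4

Using the Lagrange interpolation formula with nodes 3, 4, 5, 6:
  L_0(n) = (n - 4)(n - 5)(n - 6) / -6
  L_1(n) = (n - 3)(n - 5)(n - 6) / 2
  L_2(n) = (n - 3)(n - 4)(n - 6) / -2
  L_3(n) = (n - 3)(n - 4)(n - 5) / 6
Then P(n) = 140·L_0(n) + 292·L_1(n) + 526·L_2(n) + 860·L_3(n).
Expanding and collecting terms gives P(n) = 3n^3 + 5n^2 + 6n - 4.
Check: P(4) = 292. ✓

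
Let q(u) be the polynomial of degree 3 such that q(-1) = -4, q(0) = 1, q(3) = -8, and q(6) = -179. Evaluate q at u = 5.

-94

Using the Lagrange interpolation formula with nodes -1, 0, 3, 6:
  L_0(u) = u(u - 3)(u - 6) / -28
  L_1(u) = (u + 1)(u - 3)(u - 6) / 18
  L_2(u) = (u + 1)u(u - 6) / -36
  L_3(u) = (u + 1)u(u - 3) / 126
Then q(u) = -4·L_0(u) + 1·L_1(u) - 8·L_2(u) - 179·L_3(u).
Expanding and collecting terms gives q(u) = -u^3 + 6u + 1.
Evaluating at u = 5: q(5) = -94.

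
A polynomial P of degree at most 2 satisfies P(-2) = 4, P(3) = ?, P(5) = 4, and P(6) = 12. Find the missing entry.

The 3 known points determine the degree-2 polynomial uniquely.
Write P(s) = as^2 + bs + c. Substituting each data point gives a linear system:
  4a - 2b + c = 4
  25a + 5b + c = 4
  36a + 6b + c = 12
Solving the system yields a = 1, b = -3, c = -6.
So P(s) = s^2 - 3s - 6.
Then P(3) = -6.

-6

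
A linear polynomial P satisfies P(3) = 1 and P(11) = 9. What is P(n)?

Using the Lagrange interpolation formula with nodes 3, 11:
  L_0(n) = (n - 11) / -8
  L_1(n) = (n - 3) / 8
Then P(n) = 1·L_0(n) + 9·L_1(n).
Expanding and collecting terms gives P(n) = n - 2.
Check: P(11) = 9. ✓

P(n) = n - 2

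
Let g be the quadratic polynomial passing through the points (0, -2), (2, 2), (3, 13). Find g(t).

g(t) = 3t^2 - 4t - 2

Write g(t) = at^2 + bt + c. Substituting each data point gives a linear system:
  c = -2
  4a + 2b + c = 2
  9a + 3b + c = 13
Solving the system yields a = 3, b = -4, c = -2.
So g(t) = 3t² - 4t - 2.
Check: g(2) = 2. ✓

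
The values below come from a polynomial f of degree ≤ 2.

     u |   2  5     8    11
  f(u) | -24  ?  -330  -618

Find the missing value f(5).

-132

On equispaced nodes a degree-2 polynomial has vanishing third forward difference, so
  - f(2) + 3·f(5) - 3·f(8) + f(11) = 0.
Substituting the known values and solving for f(5):
  3·f(5) = -396
  f(5) = -132.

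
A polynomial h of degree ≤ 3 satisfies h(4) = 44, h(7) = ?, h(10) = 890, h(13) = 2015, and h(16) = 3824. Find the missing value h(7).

287

On equispaced nodes a degree-3 polynomial has vanishing fourth forward difference, so
  h(4) - 4·h(7) + 6·h(10) - 4·h(13) + h(16) = 0.
Substituting the known values and solving for h(7):
  -4·h(7) = -1148
  h(7) = 287.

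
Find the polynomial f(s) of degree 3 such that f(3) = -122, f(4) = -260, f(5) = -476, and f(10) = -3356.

Write f(s) = as^3 + bs^2 + cs + d. Substituting each data point gives a linear system:
  27a + 9b + 3c + d = -122
  64a + 16b + 4c + d = -260
  125a + 25b + 5c + d = -476
  1000a + 100b + 10c + d = -3356
Solving the system yields a = -3, b = -3, c = -6, d = 4.
So f(s) = -3s^3 - 3s^2 - 6s + 4.
Check: f(5) = -476. ✓

f(s) = -3s^3 - 3s^2 - 6s + 4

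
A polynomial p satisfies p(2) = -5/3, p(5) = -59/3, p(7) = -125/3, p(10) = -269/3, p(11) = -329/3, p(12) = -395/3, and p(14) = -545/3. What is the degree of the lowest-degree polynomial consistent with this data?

2

Divided differences on the nodes 2, 5, 7, 10, 11, 12, 14:
  order 0: -5/3  -59/3  -125/3  -269/3  -329/3  -395/3  -545/3
  order 1: -6  -11  -16  -20  -22  -25
  order 2: -1  -1  -1  -1  -1
  order 3: 0  0  0  0
  order 4: 0  0  0
  order 5: 0  0
  order 6: 0
The order-2 divided differences are all -1 (nonzero) and every higher order vanishes, so the data lies on a polynomial of degree exactly 2.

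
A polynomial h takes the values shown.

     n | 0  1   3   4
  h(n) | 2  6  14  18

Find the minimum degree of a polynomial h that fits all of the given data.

1

Divided differences on the nodes 0, 1, 3, 4:
  order 0: 2  6  14  18
  order 1: 4  4  4
  order 2: 0  0
  order 3: 0
The order-1 divided differences are all 4 (nonzero) and every higher order vanishes, so the data lies on a polynomial of degree exactly 1.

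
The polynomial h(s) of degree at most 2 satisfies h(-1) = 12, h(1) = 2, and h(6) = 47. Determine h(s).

h(s) = 2s^2 - 5s + 5

Using the Lagrange interpolation formula with nodes -1, 1, 6:
  L_0(s) = (s - 1)(s - 6) / 14
  L_1(s) = (s + 1)(s - 6) / -10
  L_2(s) = (s + 1)(s - 1) / 35
Then h(s) = 12·L_0(s) + 2·L_1(s) + 47·L_2(s).
Expanding and collecting terms gives h(s) = 2s^2 - 5s + 5.
Check: h(-1) = 12. ✓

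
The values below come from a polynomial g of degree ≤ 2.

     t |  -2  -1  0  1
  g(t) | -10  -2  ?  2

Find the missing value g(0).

2

The 3 known points determine the degree-2 polynomial uniquely.
Write g(t) = at^2 + bt + c. Substituting each data point gives a linear system:
  4a - 2b + c = -10
  a - b + c = -2
  a + b + c = 2
Solving the system yields a = -2, b = 2, c = 2.
So g(t) = -2t^2 + 2t + 2.
Then g(0) = 2.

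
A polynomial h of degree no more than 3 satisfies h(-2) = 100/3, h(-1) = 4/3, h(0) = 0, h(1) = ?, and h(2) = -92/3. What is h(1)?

On equispaced nodes a degree-3 polynomial has vanishing fourth forward difference, so
  h(-2) - 4·h(-1) + 6·h(0) - 4·h(1) + h(2) = 0.
Substituting the known values and solving for h(1):
  -4·h(1) = 8/3
  h(1) = -2/3.

-2/3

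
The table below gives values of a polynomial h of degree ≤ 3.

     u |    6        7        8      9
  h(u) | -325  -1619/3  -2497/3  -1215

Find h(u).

h(u) = -2u^3 + 3u^2 + (1/3)u - 3

Using the Lagrange interpolation formula with nodes 6, 7, 8, 9:
  L_0(u) = (u - 7)(u - 8)(u - 9) / -6
  L_1(u) = (u - 6)(u - 8)(u - 9) / 2
  L_2(u) = (u - 6)(u - 7)(u - 9) / -2
  L_3(u) = (u - 6)(u - 7)(u - 8) / 6
Then h(u) = -325·L_0(u) - 1619/3·L_1(u) - 2497/3·L_2(u) - 1215·L_3(u).
Expanding and collecting terms gives h(u) = -2u^3 + 3u^2 + (1/3)u - 3.
Check: h(7) = -1619/3. ✓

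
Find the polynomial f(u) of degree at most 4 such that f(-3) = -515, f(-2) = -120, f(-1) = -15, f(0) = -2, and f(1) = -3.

Write f(u) = au^4 + bu^3 + cu^2 + du + e. Substituting each data point gives a linear system:
  81a - 27b + 9c - 3d + e = -515
  16a - 8b + 4c - 2d + e = -120
  a - b + c - d + e = -15
  e = -2
  a + b + c + d + e = -3
Solving the system yields a = -5, b = 3, c = -2, d = 3, e = -2.
So f(u) = -5u⁴ + 3u³ - 2u² + 3u - 2.
Check: f(1) = -3. ✓

f(u) = -5u^4 + 3u^3 - 2u^2 + 3u - 2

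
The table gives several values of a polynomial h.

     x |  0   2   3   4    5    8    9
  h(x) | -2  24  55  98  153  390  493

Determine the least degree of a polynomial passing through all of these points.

2

Divided differences on the nodes 0, 2, 3, 4, 5, 8, 9:
  order 0: -2  24  55  98  153  390  493
  order 1: 13  31  43  55  79  103
  order 2: 6  6  6  6  6
  order 3: 0  0  0  0
  order 4: 0  0  0
  order 5: 0  0
  order 6: 0
The order-2 divided differences are all 6 (nonzero) and every higher order vanishes, so the data lies on a polynomial of degree exactly 2.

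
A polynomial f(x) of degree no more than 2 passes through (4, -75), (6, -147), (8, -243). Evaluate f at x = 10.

-363

Write f(x) = ax^2 + bx + c. Substituting each data point gives a linear system:
  16a + 4b + c = -75
  36a + 6b + c = -147
  64a + 8b + c = -243
Solving the system yields a = -3, b = -6, c = -3.
So f(x) = -3x² - 6x - 3.
Then f(10) = -363.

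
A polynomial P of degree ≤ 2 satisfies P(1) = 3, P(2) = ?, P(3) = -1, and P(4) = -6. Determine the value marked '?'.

2

The 3 known points determine the degree-2 polynomial uniquely.
Write P(t) = at^2 + bt + c. Substituting each data point gives a linear system:
  a + b + c = 3
  9a + 3b + c = -1
  16a + 4b + c = -6
Solving the system yields a = -1, b = 2, c = 2.
So P(t) = -t^2 + 2t + 2.
Then P(2) = 2.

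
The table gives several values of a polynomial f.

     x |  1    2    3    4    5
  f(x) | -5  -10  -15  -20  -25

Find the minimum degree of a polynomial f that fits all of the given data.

1

Forward differences of the values at x = 1, 2, 3, 4, 5:
  f  : -5  -10  -15  -20  -25
  Δ  : -5  -5  -5  -5
  Δ^2: 0  0  0
  Δ^3: 0  0
  Δ^4: 0
The first differences are constant (-5) and nonzero, while all higher differences vanish, so the minimal degree is 1.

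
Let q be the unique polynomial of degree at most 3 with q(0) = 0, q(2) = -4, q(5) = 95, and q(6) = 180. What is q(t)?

Using the Lagrange interpolation formula with nodes 0, 2, 5, 6:
  L_0(t) = (t - 2)(t - 5)(t - 6) / -60
  L_1(t) = t(t - 5)(t - 6) / 24
  L_2(t) = t(t - 2)(t - 6) / -15
  L_3(t) = t(t - 2)(t - 5) / 24
Then q(t) = 0·L_0(t) - 4·L_1(t) + 95·L_2(t) + 180·L_3(t).
Expanding and collecting terms gives q(t) = t^3 - 6t.
Check: q(0) = 0. ✓

q(t) = t^3 - 6t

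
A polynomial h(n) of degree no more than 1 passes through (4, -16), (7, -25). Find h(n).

h(n) = -3n - 4

Using the Lagrange interpolation formula with nodes 4, 7:
  L_0(n) = (n - 7) / -3
  L_1(n) = (n - 4) / 3
Then h(n) = -16·L_0(n) - 25·L_1(n).
Expanding and collecting terms gives h(n) = -3n - 4.
Check: h(4) = -16. ✓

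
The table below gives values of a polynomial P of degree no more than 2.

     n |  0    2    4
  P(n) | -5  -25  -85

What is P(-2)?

-25

Write P(n) = an^2 + bn + c. Substituting each data point gives a linear system:
  c = -5
  4a + 2b + c = -25
  16a + 4b + c = -85
Solving the system yields a = -5, b = 0, c = -5.
So P(n) = -5n^2 - 5.
Then P(-2) = -25.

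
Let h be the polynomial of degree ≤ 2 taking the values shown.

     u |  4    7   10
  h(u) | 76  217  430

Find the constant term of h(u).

0

Write h(u) = au^2 + bu + c. Substituting each data point gives a linear system:
  16a + 4b + c = 76
  49a + 7b + c = 217
  100a + 10b + c = 430
Solving the system yields a = 4, b = 3, c = 0.
So h(u) = 4u^2 + 3u.
The constant term is 0.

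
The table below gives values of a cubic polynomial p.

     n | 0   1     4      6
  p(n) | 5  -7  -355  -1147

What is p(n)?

Write p(n) = an^3 + bn^2 + cn + d. Substituting each data point gives a linear system:
  d = 5
  a + b + c + d = -7
  64a + 16b + 4c + d = -355
  216a + 36b + 6c + d = -1147
Solving the system yields a = -5, b = -1, c = -6, d = 5.
So p(n) = -5n^3 - n^2 - 6n + 5.
Check: p(1) = -7. ✓

p(n) = -5n^3 - n^2 - 6n + 5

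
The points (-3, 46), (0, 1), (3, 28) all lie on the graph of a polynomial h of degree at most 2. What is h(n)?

h(n) = 4n^2 - 3n + 1

Using the Lagrange interpolation formula with nodes -3, 0, 3:
  L_0(n) = n(n - 3) / 18
  L_1(n) = (n + 3)(n - 3) / -9
  L_2(n) = (n + 3)n / 18
Then h(n) = 46·L_0(n) + 1·L_1(n) + 28·L_2(n).
Expanding and collecting terms gives h(n) = 4n^2 - 3n + 1.
Check: h(3) = 28. ✓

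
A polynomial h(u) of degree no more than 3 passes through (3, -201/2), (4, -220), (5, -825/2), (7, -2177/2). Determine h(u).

h(u) = -3u^3 - (1/2)u^2 - 5u

Using the Lagrange interpolation formula with nodes 3, 4, 5, 7:
  L_0(u) = (u - 4)(u - 5)(u - 7) / -8
  L_1(u) = (u - 3)(u - 5)(u - 7) / 3
  L_2(u) = (u - 3)(u - 4)(u - 7) / -4
  L_3(u) = (u - 3)(u - 4)(u - 5) / 24
Then h(u) = -201/2·L_0(u) - 220·L_1(u) - 825/2·L_2(u) - 2177/2·L_3(u).
Expanding and collecting terms gives h(u) = -3u³ - (1/2)u² - 5u.
Check: h(7) = -2177/2. ✓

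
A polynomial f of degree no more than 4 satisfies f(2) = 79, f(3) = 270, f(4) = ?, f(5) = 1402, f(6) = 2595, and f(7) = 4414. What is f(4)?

673

The 5 known points determine the degree-4 polynomial uniquely.
Write f(u) = au^4 + bu^3 + cu^2 + du + e. Substituting each data point gives a linear system:
  16a + 8b + 4c + 2d + e = 79
  81a + 27b + 9c + 3d + e = 270
  625a + 125b + 25c + 5d + e = 1402
  1296a + 216b + 36c + 6d + e = 2595
  2401a + 343b + 49c + 7d + e = 4414
Solving the system yields a = 1, b = 5, c = 6, d = 1, e = -3.
So f(u) = u^4 + 5u^3 + 6u^2 + u - 3.
Then f(4) = 673.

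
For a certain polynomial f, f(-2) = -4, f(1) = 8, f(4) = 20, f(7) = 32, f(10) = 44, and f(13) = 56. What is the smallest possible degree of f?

1

Forward differences of the values at u = -2, 1, 4, 7, 10, 13:
  f  : -4  8  20  32  44  56
  Δ  : 12  12  12  12  12
  Δ^2: 0  0  0  0
  Δ^3: 0  0  0
  Δ^4: 0  0
  Δ^5: 0
The first differences are constant (12) and nonzero, while all higher differences vanish, so the minimal degree is 1.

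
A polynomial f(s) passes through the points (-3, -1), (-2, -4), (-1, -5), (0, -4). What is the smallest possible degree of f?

Forward differences of the values at s = -3, -2, -1, 0:
  f  : -1  -4  -5  -4
  Δ  : -3  -1  1
  Δ^2: 2  2
  Δ^3: 0
The second differences are constant (2) and nonzero, while all higher differences vanish, so the minimal degree is 2.

2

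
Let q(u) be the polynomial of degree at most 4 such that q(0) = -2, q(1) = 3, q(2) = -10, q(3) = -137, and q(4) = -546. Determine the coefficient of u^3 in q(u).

Write q(u) = au^4 + bu^3 + cu^2 + du + e. Substituting each data point gives a linear system:
  e = -2
  a + b + c + d + e = 3
  16a + 8b + 4c + 2d + e = -10
  81a + 27b + 9c + 3d + e = -137
  256a + 64b + 16c + 4d + e = -546
Solving the system yields a = -3, b = 2, c = 6, d = 0, e = -2.
So q(u) = -3u⁴ + 2u³ + 6u² - 2.
The coefficient of u^3 is 2.

2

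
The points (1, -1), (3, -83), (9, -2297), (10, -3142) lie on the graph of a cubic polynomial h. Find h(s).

Using the Lagrange interpolation formula with nodes 1, 3, 9, 10:
  L_0(s) = (s - 3)(s - 9)(s - 10) / -144
  L_1(s) = (s - 1)(s - 9)(s - 10) / 84
  L_2(s) = (s - 1)(s - 3)(s - 10) / -48
  L_3(s) = (s - 1)(s - 3)(s - 9) / 63
Then h(s) = -1·L_0(s) - 83·L_1(s) - 2297·L_2(s) - 3142·L_3(s).
Expanding and collecting terms gives h(s) = -3s^3 - 2s^2 + 6s - 2.
Check: h(10) = -3142. ✓

h(s) = -3s^3 - 2s^2 + 6s - 2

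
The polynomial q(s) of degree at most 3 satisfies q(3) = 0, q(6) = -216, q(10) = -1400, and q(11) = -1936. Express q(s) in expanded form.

Write q(s) = as^3 + bs^2 + cs + d. Substituting each data point gives a linear system:
  27a + 9b + 3c + d = 0
  216a + 36b + 6c + d = -216
  1000a + 100b + 10c + d = -1400
  1331a + 121b + 11c + d = -1936
Solving the system yields a = -2, b = 6, c = 0, d = 0.
So q(s) = -2s³ + 6s².
Check: q(6) = -216. ✓

q(s) = -2s^3 + 6s^2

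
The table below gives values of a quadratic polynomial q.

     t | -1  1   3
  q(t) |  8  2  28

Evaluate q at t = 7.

176

Using the Lagrange interpolation formula with nodes -1, 1, 3:
  L_0(t) = (t - 1)(t - 3) / 8
  L_1(t) = (t + 1)(t - 3) / -4
  L_2(t) = (t + 1)(t - 1) / 8
Then q(t) = 8·L_0(t) + 2·L_1(t) + 28·L_2(t).
Expanding and collecting terms gives q(t) = 4t^2 - 3t + 1.
Evaluating at t = 7: q(7) = 176.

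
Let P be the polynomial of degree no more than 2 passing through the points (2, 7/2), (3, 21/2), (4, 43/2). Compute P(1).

1/2

Write P(x) = ax^2 + bx + c. Substituting each data point gives a linear system:
  4a + 2b + c = 7/2
  9a + 3b + c = 21/2
  16a + 4b + c = 43/2
Solving the system yields a = 2, b = -3, c = 3/2.
So P(x) = 2x^2 - 3x + 3/2.
Then P(1) = 1/2.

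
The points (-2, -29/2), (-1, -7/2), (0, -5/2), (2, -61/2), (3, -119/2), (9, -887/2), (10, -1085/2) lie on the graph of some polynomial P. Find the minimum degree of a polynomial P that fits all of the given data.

Divided differences on the nodes -2, -1, 0, 2, 3, 9, 10:
  order 0: -29/2  -7/2  -5/2  -61/2  -119/2  -887/2  -1085/2
  order 1: 11  1  -14  -29  -64  -99
  order 2: -5  -5  -5  -5  -5
  order 3: 0  0  0  0
  order 4: 0  0  0
  order 5: 0  0
  order 6: 0
The order-2 divided differences are all -5 (nonzero) and every higher order vanishes, so the data lies on a polynomial of degree exactly 2.

2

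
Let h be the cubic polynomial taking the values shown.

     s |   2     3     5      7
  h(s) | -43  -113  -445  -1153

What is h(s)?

Write h(s) = as^3 + bs^2 + cs + d. Substituting each data point gives a linear system:
  8a + 4b + 2c + d = -43
  27a + 9b + 3c + d = -113
  125a + 25b + 5c + d = -445
  343a + 49b + 7c + d = -1153
Solving the system yields a = -3, b = -2, c = -3, d = -5.
So h(s) = -3s^3 - 2s^2 - 3s - 5.
Check: h(5) = -445. ✓

h(s) = -3s^3 - 2s^2 - 3s - 5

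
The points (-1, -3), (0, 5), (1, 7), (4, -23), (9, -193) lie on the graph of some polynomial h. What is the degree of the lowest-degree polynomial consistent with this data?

2

Divided differences on the nodes -1, 0, 1, 4, 9:
  order 0: -3  5  7  -23  -193
  order 1: 8  2  -10  -34
  order 2: -3  -3  -3
  order 3: 0  0
  order 4: 0
The order-2 divided differences are all -3 (nonzero) and every higher order vanishes, so the data lies on a polynomial of degree exactly 2.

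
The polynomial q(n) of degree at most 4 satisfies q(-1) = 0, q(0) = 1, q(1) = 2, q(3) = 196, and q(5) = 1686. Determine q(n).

q(n) = 3n^4 - n^3 - 3n^2 + 2n + 1

Write q(n) = an^4 + bn^3 + cn^2 + dn + e. Substituting each data point gives a linear system:
  a - b + c - d + e = 0
  e = 1
  a + b + c + d + e = 2
  81a + 27b + 9c + 3d + e = 196
  625a + 125b + 25c + 5d + e = 1686
Solving the system yields a = 3, b = -1, c = -3, d = 2, e = 1.
So q(n) = 3n^4 - n^3 - 3n^2 + 2n + 1.
Check: q(1) = 2. ✓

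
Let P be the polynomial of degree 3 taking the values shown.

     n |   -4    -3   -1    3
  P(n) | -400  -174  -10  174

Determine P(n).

P(n) = 6n^3 + 4n

Using the Lagrange interpolation formula with nodes -4, -3, -1, 3:
  L_0(n) = (n + 3)(n + 1)(n - 3) / -21
  L_1(n) = (n + 4)(n + 1)(n - 3) / 12
  L_2(n) = (n + 4)(n + 3)(n - 3) / -24
  L_3(n) = (n + 4)(n + 3)(n + 1) / 168
Then P(n) = -400·L_0(n) - 174·L_1(n) - 10·L_2(n) + 174·L_3(n).
Expanding and collecting terms gives P(n) = 6n^3 + 4n.
Check: P(-4) = -400. ✓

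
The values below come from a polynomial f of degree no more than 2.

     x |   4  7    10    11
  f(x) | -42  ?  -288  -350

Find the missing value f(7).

-138

The 3 known points determine the degree-2 polynomial uniquely.
Write f(x) = ax^2 + bx + c. Substituting each data point gives a linear system:
  16a + 4b + c = -42
  100a + 10b + c = -288
  121a + 11b + c = -350
Solving the system yields a = -3, b = 1, c = 2.
So f(x) = -3x^2 + x + 2.
Then f(7) = -138.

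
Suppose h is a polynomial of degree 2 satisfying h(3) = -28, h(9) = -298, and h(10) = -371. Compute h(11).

-452

Write h(s) = as^2 + bs + c. Substituting each data point gives a linear system:
  9a + 3b + c = -28
  81a + 9b + c = -298
  100a + 10b + c = -371
Solving the system yields a = -4, b = 3, c = -1.
So h(s) = -4s^2 + 3s - 1.
Then h(11) = -452.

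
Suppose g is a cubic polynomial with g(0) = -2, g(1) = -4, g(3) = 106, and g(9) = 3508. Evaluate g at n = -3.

-128

Using the Lagrange interpolation formula with nodes 0, 1, 3, 9:
  L_0(n) = (n - 1)(n - 3)(n - 9) / -27
  L_1(n) = n(n - 3)(n - 9) / 16
  L_2(n) = n(n - 1)(n - 9) / -36
  L_3(n) = n(n - 1)(n - 3) / 432
Then g(n) = -2·L_0(n) - 4·L_1(n) + 106·L_2(n) + 3508·L_3(n).
Expanding and collecting terms gives g(n) = 5n^3 - n^2 - 6n - 2.
Evaluating at n = -3: g(-3) = -128.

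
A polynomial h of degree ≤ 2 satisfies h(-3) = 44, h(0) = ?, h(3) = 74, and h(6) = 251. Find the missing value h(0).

On equispaced nodes a degree-2 polynomial has vanishing third forward difference, so
  - h(-3) + 3·h(0) - 3·h(3) + h(6) = 0.
Substituting the known values and solving for h(0):
  3·h(0) = 15
  h(0) = 5.

5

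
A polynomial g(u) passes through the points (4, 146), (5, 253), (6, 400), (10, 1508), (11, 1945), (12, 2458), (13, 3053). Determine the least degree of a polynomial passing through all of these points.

3

Divided differences on the nodes 4, 5, 6, 10, 11, 12, 13:
  order 0: 146  253  400  1508  1945  2458  3053
  order 1: 107  147  277  437  513  595
  order 2: 20  26  32  38  41
  order 3: 1  1  1  1
  order 4: 0  0  0
  order 5: 0  0
  order 6: 0
The order-3 divided differences are all 1 (nonzero) and every higher order vanishes, so the data lies on a polynomial of degree exactly 3.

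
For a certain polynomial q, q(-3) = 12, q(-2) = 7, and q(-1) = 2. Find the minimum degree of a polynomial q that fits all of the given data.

Forward differences of the values at x = -3, -2, -1:
  q  : 12  7  2
  Δ  : -5  -5
  Δ^2: 0
The first differences are constant (-5) and nonzero, while all higher differences vanish, so the minimal degree is 1.

1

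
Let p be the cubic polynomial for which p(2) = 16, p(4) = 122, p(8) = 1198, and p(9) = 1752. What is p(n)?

Using the Lagrange interpolation formula with nodes 2, 4, 8, 9:
  L_0(n) = (n - 4)(n - 8)(n - 9) / -84
  L_1(n) = (n - 2)(n - 8)(n - 9) / 40
  L_2(n) = (n - 2)(n - 4)(n - 9) / -24
  L_3(n) = (n - 2)(n - 4)(n - 8) / 35
Then p(n) = 16·L_0(n) + 122·L_1(n) + 1198·L_2(n) + 1752·L_3(n).
Expanding and collecting terms gives p(n) = 3n^3 - 6n^2 + 5n + 6.
Check: p(8) = 1198. ✓

p(n) = 3n^3 - 6n^2 + 5n + 6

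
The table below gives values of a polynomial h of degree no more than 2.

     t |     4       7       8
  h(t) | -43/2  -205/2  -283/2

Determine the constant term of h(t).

Write h(t) = at^2 + bt + c. Substituting each data point gives a linear system:
  16a + 4b + c = -43/2
  49a + 7b + c = -205/2
  64a + 8b + c = -283/2
Solving the system yields a = -3, b = 6, c = 5/2.
So h(t) = -3t^2 + 6t + 5/2.
The constant term is 5/2.

5/2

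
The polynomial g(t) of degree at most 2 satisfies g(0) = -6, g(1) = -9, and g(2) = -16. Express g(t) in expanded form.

g(t) = -2t^2 - t - 6

Write g(t) = at^2 + bt + c. Substituting each data point gives a linear system:
  c = -6
  a + b + c = -9
  4a + 2b + c = -16
Solving the system yields a = -2, b = -1, c = -6.
So g(t) = -2t² - t - 6.
Check: g(2) = -16. ✓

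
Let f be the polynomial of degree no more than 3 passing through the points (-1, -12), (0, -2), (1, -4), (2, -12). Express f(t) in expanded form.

f(t) = t^3 - 6t^2 + 3t - 2

Using the Lagrange interpolation formula with nodes -1, 0, 1, 2:
  L_0(t) = t(t - 1)(t - 2) / -6
  L_1(t) = (t + 1)(t - 1)(t - 2) / 2
  L_2(t) = (t + 1)t(t - 2) / -2
  L_3(t) = (t + 1)t(t - 1) / 6
Then f(t) = -12·L_0(t) - 2·L_1(t) - 4·L_2(t) - 12·L_3(t).
Expanding and collecting terms gives f(t) = t^3 - 6t^2 + 3t - 2.
Check: f(0) = -2. ✓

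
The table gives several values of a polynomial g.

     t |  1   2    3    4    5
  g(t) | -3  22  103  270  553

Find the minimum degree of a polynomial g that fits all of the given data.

3

Forward differences of the values at t = 1, 2, 3, 4, 5:
  g  : -3  22  103  270  553
  Δ  : 25  81  167  283
  Δ^2: 56  86  116
  Δ^3: 30  30
  Δ^4: 0
The third differences are constant (30) and nonzero, while all higher differences vanish, so the minimal degree is 3.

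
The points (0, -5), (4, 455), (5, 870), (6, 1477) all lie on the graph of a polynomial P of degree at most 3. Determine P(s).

Using the Lagrange interpolation formula with nodes 0, 4, 5, 6:
  L_0(s) = (s - 4)(s - 5)(s - 6) / -120
  L_1(s) = s(s - 5)(s - 6) / 8
  L_2(s) = s(s - 4)(s - 6) / -5
  L_3(s) = s(s - 4)(s - 5) / 12
Then P(s) = -5·L_0(s) + 455·L_1(s) + 870·L_2(s) + 1477·L_3(s).
Expanding and collecting terms gives P(s) = 6s³ + 6s² - 5s - 5.
Check: P(5) = 870. ✓

P(s) = 6s^3 + 6s^2 - 5s - 5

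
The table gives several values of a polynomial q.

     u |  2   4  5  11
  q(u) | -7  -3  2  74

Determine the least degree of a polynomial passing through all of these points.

2

Divided differences on the nodes 2, 4, 5, 11:
  order 0: -7  -3  2  74
  order 1: 2  5  12
  order 2: 1  1
  order 3: 0
The order-2 divided differences are all 1 (nonzero) and every higher order vanishes, so the data lies on a polynomial of degree exactly 2.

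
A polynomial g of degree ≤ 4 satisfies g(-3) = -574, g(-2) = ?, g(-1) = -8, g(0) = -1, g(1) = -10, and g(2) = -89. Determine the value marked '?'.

On equispaced nodes a degree-4 polynomial has vanishing fifth forward difference, so
  - g(-3) + 5·g(-2) - 10·g(-1) + 10·g(0) - 5·g(1) + g(2) = 0.
Substituting the known values and solving for g(-2):
  5·g(-2) = -605
  g(-2) = -121.

-121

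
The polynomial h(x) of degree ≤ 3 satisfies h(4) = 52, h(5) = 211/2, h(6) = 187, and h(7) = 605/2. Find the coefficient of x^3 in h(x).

Write h(x) = ax^3 + bx^2 + cx + d. Substituting each data point gives a linear system:
  64a + 16b + 4c + d = 52
  125a + 25b + 5c + d = 211/2
  216a + 36b + 6c + d = 187
  343a + 49b + 7c + d = 605/2
Solving the system yields a = 1, b = -1, c = 3/2, d = -2.
So h(x) = x^3 - x^2 + (3/2)x - 2.
The leading coefficient is 1.

1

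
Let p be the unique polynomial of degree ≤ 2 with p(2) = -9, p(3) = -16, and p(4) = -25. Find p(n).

Write p(n) = an^2 + bn + c. Substituting each data point gives a linear system:
  4a + 2b + c = -9
  9a + 3b + c = -16
  16a + 4b + c = -25
Solving the system yields a = -1, b = -2, c = -1.
So p(n) = -n^2 - 2n - 1.
Check: p(2) = -9. ✓

p(n) = -n^2 - 2n - 1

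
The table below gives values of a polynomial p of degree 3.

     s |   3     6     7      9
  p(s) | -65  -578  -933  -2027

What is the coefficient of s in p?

Write p(s) = as^3 + bs^2 + cs + d. Substituting each data point gives a linear system:
  27a + 9b + 3c + d = -65
  216a + 36b + 6c + d = -578
  343a + 49b + 7c + d = -933
  729a + 81b + 9c + d = -2027
Solving the system yields a = -3, b = 2, c = 0, d = -2.
So p(s) = -3s^3 + 2s^2 - 2.
The coefficient of s is 0.

0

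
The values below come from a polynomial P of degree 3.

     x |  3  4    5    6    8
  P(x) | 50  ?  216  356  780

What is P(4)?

The 4 known points determine the degree-3 polynomial uniquely.
Write P(x) = ax^3 + bx^2 + cx + d. Substituting each data point gives a linear system:
  27a + 9b + 3c + d = 50
  125a + 25b + 5c + d = 216
  216a + 36b + 6c + d = 356
  512a + 64b + 8c + d = 780
Solving the system yields a = 1, b = 5, c = -6, d = -4.
So P(x) = x³ + 5x² - 6x - 4.
Then P(4) = 116.

116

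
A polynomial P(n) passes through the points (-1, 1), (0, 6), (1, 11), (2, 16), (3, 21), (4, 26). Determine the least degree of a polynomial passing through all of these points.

1

Forward differences of the values at n = -1, 0, 1, 2, 3, 4:
  P  : 1  6  11  16  21  26
  Δ  : 5  5  5  5  5
  Δ^2: 0  0  0  0
  Δ^3: 0  0  0
  Δ^4: 0  0
  Δ^5: 0
The first differences are constant (5) and nonzero, while all higher differences vanish, so the minimal degree is 1.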